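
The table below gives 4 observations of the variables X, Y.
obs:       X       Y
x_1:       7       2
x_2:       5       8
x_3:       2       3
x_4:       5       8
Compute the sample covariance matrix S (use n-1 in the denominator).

Step 1 — column means:
  mean(X) = (7 + 5 + 2 + 5) / 4 = 19/4 = 4.75
  mean(Y) = (2 + 8 + 3 + 8) / 4 = 21/4 = 5.25

Step 2 — sample covariance S[i,j] = (1/(n-1)) · Σ_k (x_{k,i} - mean_i) · (x_{k,j} - mean_j), with n-1 = 3.
  S[X,X] = ((2.25)·(2.25) + (0.25)·(0.25) + (-2.75)·(-2.75) + (0.25)·(0.25)) / 3 = 12.75/3 = 4.25
  S[X,Y] = ((2.25)·(-3.25) + (0.25)·(2.75) + (-2.75)·(-2.25) + (0.25)·(2.75)) / 3 = 0.25/3 = 0.0833
  S[Y,Y] = ((-3.25)·(-3.25) + (2.75)·(2.75) + (-2.25)·(-2.25) + (2.75)·(2.75)) / 3 = 30.75/3 = 10.25

S is symmetric (S[j,i] = S[i,j]). Assembling:

S = [[4.25, 0.0833],
 [0.0833, 10.25]]


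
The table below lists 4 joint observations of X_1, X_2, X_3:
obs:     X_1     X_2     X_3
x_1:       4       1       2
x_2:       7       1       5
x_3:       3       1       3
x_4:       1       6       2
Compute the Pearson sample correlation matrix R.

Step 1 — column means:
  mean(X_1) = (4 + 7 + 3 + 1) / 4 = 15/4 = 3.75
  mean(X_2) = (1 + 1 + 1 + 6) / 4 = 9/4 = 2.25
  mean(X_3) = (2 + 5 + 3 + 2) / 4 = 12/4 = 3

Step 2 — sample variances and covariances s[i,j] = (1/(n-1)) · Σ_k (x_{k,i} - mean_i) · (x_{k,j} - mean_j), with n-1 = 3:
  s[X_1,X_1] = ((0.25)·(0.25) + (3.25)·(3.25) + (-0.75)·(-0.75) + (-2.75)·(-2.75)) / 3 = 18.75/3 = 6.25
  s[X_1,X_2] = ((0.25)·(-1.25) + (3.25)·(-1.25) + (-0.75)·(-1.25) + (-2.75)·(3.75)) / 3 = -13.75/3 = -4.5833
  s[X_1,X_3] = ((0.25)·(-1) + (3.25)·(2) + (-0.75)·(0) + (-2.75)·(-1)) / 3 = 9/3 = 3
  s[X_2,X_2] = ((-1.25)·(-1.25) + (-1.25)·(-1.25) + (-1.25)·(-1.25) + (3.75)·(3.75)) / 3 = 18.75/3 = 6.25
  s[X_2,X_3] = ((-1.25)·(-1) + (-1.25)·(2) + (-1.25)·(0) + (3.75)·(-1)) / 3 = -5/3 = -1.6667
  s[X_3,X_3] = ((-1)·(-1) + (2)·(2) + (0)·(0) + (-1)·(-1)) / 3 = 6/3 = 2
  Sample standard deviations s_i = √(s[i,i]):
  s(X_1) = √(6.25) = 2.5
  s(X_2) = √(6.25) = 2.5
  s(X_3) = √(2) = 1.4142

Step 3 — r_{ij} = s_{ij} / (s_i · s_j):
  r[X_1,X_1] = 1 (diagonal).
  r[X_1,X_2] = -4.5833 / (2.5 · 2.5) = -4.5833 / 6.25 = -0.7333
  r[X_1,X_3] = 3 / (2.5 · 1.4142) = 3 / 3.5355 = 0.8485
  r[X_2,X_2] = 1 (diagonal).
  r[X_2,X_3] = -1.6667 / (2.5 · 1.4142) = -1.6667 / 3.5355 = -0.4714
  r[X_3,X_3] = 1 (diagonal).

R is symmetric with unit diagonal. Assembling:

R = [[1, -0.7333, 0.8485],
 [-0.7333, 1, -0.4714],
 [0.8485, -0.4714, 1]]


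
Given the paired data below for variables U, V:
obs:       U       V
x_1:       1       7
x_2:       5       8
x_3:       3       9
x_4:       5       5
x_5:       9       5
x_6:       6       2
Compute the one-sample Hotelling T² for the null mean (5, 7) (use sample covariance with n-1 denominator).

Step 1 — sample mean vector:
  mean(U) = (1 + 5 + 3 + 5 + 9 + 6) / 6 = 29/6 = 4.8333
  mean(V) = (7 + 8 + 9 + 5 + 5 + 2) / 6 = 36/6 = 6
  x̄ = (4.8333, 6),  deviation x̄ - mu_0 = (4.8333, 6) - (5, 7) = (-0.1667, -1).

Step 2 — sample covariance matrix, S[i,j] = (1/(n-1)) · Σ_k (x_{k,i} - mean_i) · (x_{k,j} - mean_j), divisor n-1 = 5:
  S[U,U] = ((-3.8333)·(-3.8333) + (0.1667)·(0.1667) + (-1.8333)·(-1.8333) + (0.1667)·(0.1667) + (4.1667)·(4.1667) + (1.1667)·(1.1667)) / 5 = 36.8333/5 = 7.3667
  S[U,V] = ((-3.8333)·(1) + (0.1667)·(2) + (-1.8333)·(3) + (0.1667)·(-1) + (4.1667)·(-1) + (1.1667)·(-4)) / 5 = -18/5 = -3.6
  S[V,V] = ((1)·(1) + (2)·(2) + (3)·(3) + (-1)·(-1) + (-1)·(-1) + (-4)·(-4)) / 5 = 32/5 = 6.4
  S = [[7.3667, -3.6],
 [-3.6, 6.4]].

Step 3 — invert S. det(S) = 7.3667·6.4 - (-3.6)² = 34.1867.
  S^{-1} = (1/det) · [[d, -b], [-b, a]] = [[0.1872, 0.1053],
 [0.1053, 0.2155]].

Step 4 — quadratic form (x̄ - mu_0)^T · S^{-1} · (x̄ - mu_0):
  S^{-1} · (x̄ - mu_0) = (-0.1365, -0.233),
  (x̄ - mu_0)^T · [...] = (-0.1667)·(-0.1365) + (-1)·(-0.233) = 0.2558.

Step 5 — scale by n: T² = 6 · 0.2558 = 1.5347.

T² ≈ 1.5347


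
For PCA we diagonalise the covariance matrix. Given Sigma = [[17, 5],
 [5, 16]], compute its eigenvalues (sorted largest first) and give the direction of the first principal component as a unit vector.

Step 1 — characteristic polynomial of 2×2 Sigma:
  det(Sigma - λI) = λ² - trace · λ + det = 0.
  trace = 17 + 16 = 33, det = 17·16 - (5)² = 247.
Step 2 — discriminant:
  Δ = trace² - 4·det = 1089 - 988 = 101.
Step 3 — eigenvalues:
  λ = (trace ± √Δ)/2 = (33 ± 10.0499)/2,
  λ_1 = 21.5249,  λ_2 = 11.4751.

Step 4 — unit eigenvector for λ_1: solve (Sigma - λ_1 I)v = 0. First row:
  (17 - 21.5249)·v_x + (5)·v_y = 0, i.e. (-4.5249)·v_x + (5)·v_y = 0,
  so v ∝ (b, λ_1 - a) = (5, 4.5249) = u.
  ||u|| = √((5)² + (4.5249)²) = √(45.4751) ≈ 6.7435,
  v_1 = u/||u|| ≈ (0.7415, 0.671) (||v_1|| = 1).

λ_1 = 21.5249,  λ_2 = 11.4751;  v_1 ≈ (0.7415, 0.671)


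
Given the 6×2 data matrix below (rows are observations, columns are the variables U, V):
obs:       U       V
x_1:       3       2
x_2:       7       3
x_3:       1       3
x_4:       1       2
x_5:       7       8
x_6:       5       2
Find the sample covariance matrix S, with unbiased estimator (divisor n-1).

Step 1 — column means:
  mean(U) = (3 + 7 + 1 + 1 + 7 + 5) / 6 = 24/6 = 4
  mean(V) = (2 + 3 + 3 + 2 + 8 + 2) / 6 = 20/6 = 3.3333

Step 2 — sample covariance S[i,j] = (1/(n-1)) · Σ_k (x_{k,i} - mean_i) · (x_{k,j} - mean_j), with n-1 = 5.
  S[U,U] = ((-1)·(-1) + (3)·(3) + (-3)·(-3) + (-3)·(-3) + (3)·(3) + (1)·(1)) / 5 = 38/5 = 7.6
  S[U,V] = ((-1)·(-1.3333) + (3)·(-0.3333) + (-3)·(-0.3333) + (-3)·(-1.3333) + (3)·(4.6667) + (1)·(-1.3333)) / 5 = 18/5 = 3.6
  S[V,V] = ((-1.3333)·(-1.3333) + (-0.3333)·(-0.3333) + (-0.3333)·(-0.3333) + (-1.3333)·(-1.3333) + (4.6667)·(4.6667) + (-1.3333)·(-1.3333)) / 5 = 27.3333/5 = 5.4667

S is symmetric (S[j,i] = S[i,j]). Assembling:

S = [[7.6, 3.6],
 [3.6, 5.4667]]


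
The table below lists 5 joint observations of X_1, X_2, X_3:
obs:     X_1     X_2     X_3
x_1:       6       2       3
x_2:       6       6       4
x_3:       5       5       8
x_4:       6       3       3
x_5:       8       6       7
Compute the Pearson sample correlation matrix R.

Step 1 — column means:
  mean(X_1) = (6 + 6 + 5 + 6 + 8) / 5 = 31/5 = 6.2
  mean(X_2) = (2 + 6 + 5 + 3 + 6) / 5 = 22/5 = 4.4
  mean(X_3) = (3 + 4 + 8 + 3 + 7) / 5 = 25/5 = 5

Step 2 — sample variances and covariances s[i,j] = (1/(n-1)) · Σ_k (x_{k,i} - mean_i) · (x_{k,j} - mean_j), with n-1 = 4:
  s[X_1,X_1] = ((-0.2)·(-0.2) + (-0.2)·(-0.2) + (-1.2)·(-1.2) + (-0.2)·(-0.2) + (1.8)·(1.8)) / 4 = 4.8/4 = 1.2
  s[X_1,X_2] = ((-0.2)·(-2.4) + (-0.2)·(1.6) + (-1.2)·(0.6) + (-0.2)·(-1.4) + (1.8)·(1.6)) / 4 = 2.6/4 = 0.65
  s[X_1,X_3] = ((-0.2)·(-2) + (-0.2)·(-1) + (-1.2)·(3) + (-0.2)·(-2) + (1.8)·(2)) / 4 = 1/4 = 0.25
  s[X_2,X_2] = ((-2.4)·(-2.4) + (1.6)·(1.6) + (0.6)·(0.6) + (-1.4)·(-1.4) + (1.6)·(1.6)) / 4 = 13.2/4 = 3.3
  s[X_2,X_3] = ((-2.4)·(-2) + (1.6)·(-1) + (0.6)·(3) + (-1.4)·(-2) + (1.6)·(2)) / 4 = 11/4 = 2.75
  s[X_3,X_3] = ((-2)·(-2) + (-1)·(-1) + (3)·(3) + (-2)·(-2) + (2)·(2)) / 4 = 22/4 = 5.5
  Sample standard deviations s_i = √(s[i,i]):
  s(X_1) = √(1.2) = 1.0954
  s(X_2) = √(3.3) = 1.8166
  s(X_3) = √(5.5) = 2.3452

Step 3 — r_{ij} = s_{ij} / (s_i · s_j):
  r[X_1,X_1] = 1 (diagonal).
  r[X_1,X_2] = 0.65 / (1.0954 · 1.8166) = 0.65 / 1.99 = 0.3266
  r[X_1,X_3] = 0.25 / (1.0954 · 2.3452) = 0.25 / 2.569 = 0.0973
  r[X_2,X_2] = 1 (diagonal).
  r[X_2,X_3] = 2.75 / (1.8166 · 2.3452) = 2.75 / 4.2603 = 0.6455
  r[X_3,X_3] = 1 (diagonal).

R is symmetric with unit diagonal. Assembling:

R = [[1, 0.3266, 0.0973],
 [0.3266, 1, 0.6455],
 [0.0973, 0.6455, 1]]


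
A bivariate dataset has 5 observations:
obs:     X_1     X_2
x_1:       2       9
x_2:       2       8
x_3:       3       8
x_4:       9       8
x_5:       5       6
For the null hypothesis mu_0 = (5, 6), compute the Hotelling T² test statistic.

Step 1 — sample mean vector:
  mean(X_1) = (2 + 2 + 3 + 9 + 5) / 5 = 21/5 = 4.2
  mean(X_2) = (9 + 8 + 8 + 8 + 6) / 5 = 39/5 = 7.8
  x̄ = (4.2, 7.8),  deviation x̄ - mu_0 = (4.2, 7.8) - (5, 6) = (-0.8, 1.8).

Step 2 — sample covariance matrix, S[i,j] = (1/(n-1)) · Σ_k (x_{k,i} - mean_i) · (x_{k,j} - mean_j), divisor n-1 = 4:
  S[X_1,X_1] = ((-2.2)·(-2.2) + (-2.2)·(-2.2) + (-1.2)·(-1.2) + (4.8)·(4.8) + (0.8)·(0.8)) / 4 = 34.8/4 = 8.7
  S[X_1,X_2] = ((-2.2)·(1.2) + (-2.2)·(0.2) + (-1.2)·(0.2) + (4.8)·(0.2) + (0.8)·(-1.8)) / 4 = -3.8/4 = -0.95
  S[X_2,X_2] = ((1.2)·(1.2) + (0.2)·(0.2) + (0.2)·(0.2) + (0.2)·(0.2) + (-1.8)·(-1.8)) / 4 = 4.8/4 = 1.2
  S = [[8.7, -0.95],
 [-0.95, 1.2]].

Step 3 — invert S. det(S) = 8.7·1.2 - (-0.95)² = 9.5375.
  S^{-1} = (1/det) · [[d, -b], [-b, a]] = [[0.1258, 0.0996],
 [0.0996, 0.9122]].

Step 4 — quadratic form (x̄ - mu_0)^T · S^{-1} · (x̄ - mu_0):
  S^{-1} · (x̄ - mu_0) = (0.0786, 1.5623),
  (x̄ - mu_0)^T · [...] = (-0.8)·(0.0786) + (1.8)·(1.5623) = 2.7491.

Step 5 — scale by n: T² = 5 · 2.7491 = 13.7457.

T² ≈ 13.7457


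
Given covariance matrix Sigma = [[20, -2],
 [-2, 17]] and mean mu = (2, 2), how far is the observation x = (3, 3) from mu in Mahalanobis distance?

Step 1 — centre the observation: (x - mu) = (1, 1).

Step 2 — invert Sigma. det(Sigma) = 20·17 - (-2)² = 336.
  Sigma^{-1} = (1/det) · [[d, -b], [-b, a]] = [[0.0506, 0.006],
 [0.006, 0.0595]].

Step 3 — form the quadratic (x - mu)^T · Sigma^{-1} · (x - mu):
  Sigma^{-1} · (x - mu) = (0.0565, 0.0655).
  (x - mu)^T · [Sigma^{-1} · (x - mu)] = (1)·(0.0565) + (1)·(0.0655) = 0.122.

Step 4 — take square root: d = √(0.122) ≈ 0.3493.

d(x, mu) = √(0.122) ≈ 0.3493


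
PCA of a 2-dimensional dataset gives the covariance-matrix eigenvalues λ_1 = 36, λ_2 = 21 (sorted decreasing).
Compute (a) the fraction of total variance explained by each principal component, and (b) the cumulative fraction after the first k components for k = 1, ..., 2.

Step 1 — total variance = trace(Sigma) = Σ λ_i = 36 + 21 = 57.

Step 2 — fraction explained by component i = λ_i / Σ λ:
  PC1: 36/57 = 0.6316
  PC2: 21/57 = 0.3684

Step 3 — cumulative fraction after k components = (λ_1 + ... + λ_k) / Σ λ:
  k = 1: 36/57 = 0.6316
  k = 2: (36 + 21)/57 = 57/57 = 1

Summary (fraction, with percent):

explained: PC1 0.6316 (63.16%), PC2 0.3684 (36.84%);  cumulative: 0.6316, 1


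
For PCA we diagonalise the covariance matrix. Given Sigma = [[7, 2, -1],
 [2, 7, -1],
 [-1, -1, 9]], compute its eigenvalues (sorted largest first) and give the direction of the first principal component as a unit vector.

Step 1 — characteristic polynomial p(λ) = det(λI - Sigma) = λ³ - tr·λ² + c_1·λ - det, where tr = trace, c_1 = sum of the principal 2×2 minors, det = det(Sigma):
  tr = 7 + 7 + 9 = 23,
  c_1 = (7·7 - (2)²) + (7·9 - (-1)²) + (7·9 - (-1)²) = 45 + 62 + 62 = 169,
  det = 7·(7·9 - (-1)²) - (2)·((2)·9 - (-1)·(-1)) + (-1)·((2)·(-1) - 7·(-1)) = 7·(62) - (2)·(17) + (-1)·(5) = 395.
  So p(λ) = λ³ - 23λ² + 169λ - 395.
Step 2 — look for an integer root (rational root theorem: any rational root is an integer divisor of 395). Testing λ = 5:
  p(5) = 125 - 575 + 845 - 395 = 0  ✓
  Dividing out (λ - 5): p(λ) = (λ - 5)(λ² - 18λ + 79).
Step 3 — remaining eigenvalues from the quadratic λ² - 18λ + 79 = 0:
  Δ = 18² - 4·79 = 324 - 316 = 8,  λ = (18 ± √8)/2 = (18 ± 2.8284)/2 ≈ 10.4142 or 7.5858.
  Sorted: λ_1 = 10.4142,  λ_2 = 7.5858,  λ_3 = 5  (check: sum = 23 = tr ✓).

Step 4 — unit eigenvector for λ_1 ≈ 10.4142: v spans the null space of (Sigma - λ_1 I), whose rows are
  r_1 = (-3.4142, 2, -1),  r_2 = (2, -3.4142, -1),  r_3 = (-1, -1, -1.4142).
  v is orthogonal to every row, so take v ∝ r_1 × r_2 = ((2)·(-1) - (-1)·(-3.4142), (-1)·(2) - (-3.4142)·(-1), (-3.4142)·(-3.4142) - (2)·(2)) ≈ (-5.4142, -5.4142, 7.6569).
  Rescale (multiply by -1 so the first nonzero entry is positive): u = (5.4142, 5.4142, -7.6569).
  ||u|| = √((5.4142)² + (5.4142)² + (-7.6569)²) = √(117.2548) ≈ 10.8284,  v_1 = u/||u|| ≈ (0.5, 0.5, -0.7071) (||v_1|| = 1).

λ_1 = 10.4142,  λ_2 = 7.5858,  λ_3 = 5;  v_1 ≈ (0.5, 0.5, -0.7071)


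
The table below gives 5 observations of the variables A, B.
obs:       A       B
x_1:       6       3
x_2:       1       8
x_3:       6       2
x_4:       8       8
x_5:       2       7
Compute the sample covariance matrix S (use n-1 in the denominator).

Step 1 — column means:
  mean(A) = (6 + 1 + 6 + 8 + 2) / 5 = 23/5 = 4.6
  mean(B) = (3 + 8 + 2 + 8 + 7) / 5 = 28/5 = 5.6

Step 2 — sample covariance S[i,j] = (1/(n-1)) · Σ_k (x_{k,i} - mean_i) · (x_{k,j} - mean_j), with n-1 = 4.
  S[A,A] = ((1.4)·(1.4) + (-3.6)·(-3.6) + (1.4)·(1.4) + (3.4)·(3.4) + (-2.6)·(-2.6)) / 4 = 35.2/4 = 8.8
  S[A,B] = ((1.4)·(-2.6) + (-3.6)·(2.4) + (1.4)·(-3.6) + (3.4)·(2.4) + (-2.6)·(1.4)) / 4 = -12.8/4 = -3.2
  S[B,B] = ((-2.6)·(-2.6) + (2.4)·(2.4) + (-3.6)·(-3.6) + (2.4)·(2.4) + (1.4)·(1.4)) / 4 = 33.2/4 = 8.3

S is symmetric (S[j,i] = S[i,j]). Assembling:

S = [[8.8, -3.2],
 [-3.2, 8.3]]


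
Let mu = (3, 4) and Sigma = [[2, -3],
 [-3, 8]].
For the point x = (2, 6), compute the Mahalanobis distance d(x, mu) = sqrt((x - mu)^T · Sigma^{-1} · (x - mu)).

Step 1 — centre the observation: (x - mu) = (-1, 2).

Step 2 — invert Sigma. det(Sigma) = 2·8 - (-3)² = 7.
  Sigma^{-1} = (1/det) · [[d, -b], [-b, a]] = [[1.1429, 0.4286],
 [0.4286, 0.2857]].

Step 3 — form the quadratic (x - mu)^T · Sigma^{-1} · (x - mu):
  Sigma^{-1} · (x - mu) = (-0.2857, 0.1429).
  (x - mu)^T · [Sigma^{-1} · (x - mu)] = (-1)·(-0.2857) + (2)·(0.1429) = 0.5714.

Step 4 — take square root: d = √(0.5714) ≈ 0.7559.

d(x, mu) = √(0.5714) ≈ 0.7559


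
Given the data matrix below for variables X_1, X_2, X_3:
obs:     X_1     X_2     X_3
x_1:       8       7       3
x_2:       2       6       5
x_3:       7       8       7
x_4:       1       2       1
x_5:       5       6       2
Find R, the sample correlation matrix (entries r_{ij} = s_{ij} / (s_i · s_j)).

Step 1 — column means:
  mean(X_1) = (8 + 2 + 7 + 1 + 5) / 5 = 23/5 = 4.6
  mean(X_2) = (7 + 6 + 8 + 2 + 6) / 5 = 29/5 = 5.8
  mean(X_3) = (3 + 5 + 7 + 1 + 2) / 5 = 18/5 = 3.6

Step 2 — sample variances and covariances s[i,j] = (1/(n-1)) · Σ_k (x_{k,i} - mean_i) · (x_{k,j} - mean_j), with n-1 = 4:
  s[X_1,X_1] = ((3.4)·(3.4) + (-2.6)·(-2.6) + (2.4)·(2.4) + (-3.6)·(-3.6) + (0.4)·(0.4)) / 4 = 37.2/4 = 9.3
  s[X_1,X_2] = ((3.4)·(1.2) + (-2.6)·(0.2) + (2.4)·(2.2) + (-3.6)·(-3.8) + (0.4)·(0.2)) / 4 = 22.6/4 = 5.65
  s[X_1,X_3] = ((3.4)·(-0.6) + (-2.6)·(1.4) + (2.4)·(3.4) + (-3.6)·(-2.6) + (0.4)·(-1.6)) / 4 = 11.2/4 = 2.8
  s[X_2,X_2] = ((1.2)·(1.2) + (0.2)·(0.2) + (2.2)·(2.2) + (-3.8)·(-3.8) + (0.2)·(0.2)) / 4 = 20.8/4 = 5.2
  s[X_2,X_3] = ((1.2)·(-0.6) + (0.2)·(1.4) + (2.2)·(3.4) + (-3.8)·(-2.6) + (0.2)·(-1.6)) / 4 = 16.6/4 = 4.15
  s[X_3,X_3] = ((-0.6)·(-0.6) + (1.4)·(1.4) + (3.4)·(3.4) + (-2.6)·(-2.6) + (-1.6)·(-1.6)) / 4 = 23.2/4 = 5.8
  Sample standard deviations s_i = √(s[i,i]):
  s(X_1) = √(9.3) = 3.0496
  s(X_2) = √(5.2) = 2.2804
  s(X_3) = √(5.8) = 2.4083

Step 3 — r_{ij} = s_{ij} / (s_i · s_j):
  r[X_1,X_1] = 1 (diagonal).
  r[X_1,X_2] = 5.65 / (3.0496 · 2.2804) = 5.65 / 6.9541 = 0.8125
  r[X_1,X_3] = 2.8 / (3.0496 · 2.4083) = 2.8 / 7.3444 = 0.3812
  r[X_2,X_2] = 1 (diagonal).
  r[X_2,X_3] = 4.15 / (2.2804 · 2.4083) = 4.15 / 5.4918 = 0.7557
  r[X_3,X_3] = 1 (diagonal).

R is symmetric with unit diagonal. Assembling:

R = [[1, 0.8125, 0.3812],
 [0.8125, 1, 0.7557],
 [0.3812, 0.7557, 1]]


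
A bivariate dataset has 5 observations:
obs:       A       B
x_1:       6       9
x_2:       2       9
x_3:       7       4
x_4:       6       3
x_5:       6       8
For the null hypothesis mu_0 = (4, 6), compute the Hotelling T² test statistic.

Step 1 — sample mean vector:
  mean(A) = (6 + 2 + 7 + 6 + 6) / 5 = 27/5 = 5.4
  mean(B) = (9 + 9 + 4 + 3 + 8) / 5 = 33/5 = 6.6
  x̄ = (5.4, 6.6),  deviation x̄ - mu_0 = (5.4, 6.6) - (4, 6) = (1.4, 0.6).

Step 2 — sample covariance matrix, S[i,j] = (1/(n-1)) · Σ_k (x_{k,i} - mean_i) · (x_{k,j} - mean_j), divisor n-1 = 4:
  S[A,A] = ((0.6)·(0.6) + (-3.4)·(-3.4) + (1.6)·(1.6) + (0.6)·(0.6) + (0.6)·(0.6)) / 4 = 15.2/4 = 3.8
  S[A,B] = ((0.6)·(2.4) + (-3.4)·(2.4) + (1.6)·(-2.6) + (0.6)·(-3.6) + (0.6)·(1.4)) / 4 = -12.2/4 = -3.05
  S[B,B] = ((2.4)·(2.4) + (2.4)·(2.4) + (-2.6)·(-2.6) + (-3.6)·(-3.6) + (1.4)·(1.4)) / 4 = 33.2/4 = 8.3
  S = [[3.8, -3.05],
 [-3.05, 8.3]].

Step 3 — invert S. det(S) = 3.8·8.3 - (-3.05)² = 22.2375.
  S^{-1} = (1/det) · [[d, -b], [-b, a]] = [[0.3732, 0.1372],
 [0.1372, 0.1709]].

Step 4 — quadratic form (x̄ - mu_0)^T · S^{-1} · (x̄ - mu_0):
  S^{-1} · (x̄ - mu_0) = (0.6048, 0.2945),
  (x̄ - mu_0)^T · [...] = (1.4)·(0.6048) + (0.6)·(0.2945) = 1.0235.

Step 5 — scale by n: T² = 5 · 1.0235 = 5.1175.

T² ≈ 5.1175


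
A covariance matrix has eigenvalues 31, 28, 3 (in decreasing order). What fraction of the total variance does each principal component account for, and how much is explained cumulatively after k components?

Step 1 — total variance = trace(Sigma) = Σ λ_i = 31 + 28 + 3 = 62.

Step 2 — fraction explained by component i = λ_i / Σ λ:
  PC1: 31/62 = 0.5
  PC2: 28/62 = 0.4516
  PC3: 3/62 = 0.0484

Step 3 — cumulative fraction after k components = (λ_1 + ... + λ_k) / Σ λ:
  k = 1: 31/62 = 0.5
  k = 2: (31 + 28)/62 = 59/62 = 0.9516
  k = 3: (31 + 28 + 3)/62 = 62/62 = 1

Summary (fraction, with percent):

explained: PC1 0.5 (50%), PC2 0.4516 (45.16%), PC3 0.0484 (4.84%);  cumulative: 0.5, 0.9516, 1


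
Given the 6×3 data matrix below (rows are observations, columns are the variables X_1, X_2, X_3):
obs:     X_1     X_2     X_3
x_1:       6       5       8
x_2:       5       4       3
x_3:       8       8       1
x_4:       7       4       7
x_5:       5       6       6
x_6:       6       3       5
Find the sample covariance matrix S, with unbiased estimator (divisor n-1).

Step 1 — column means:
  mean(X_1) = (6 + 5 + 8 + 7 + 5 + 6) / 6 = 37/6 = 6.1667
  mean(X_2) = (5 + 4 + 8 + 4 + 6 + 3) / 6 = 30/6 = 5
  mean(X_3) = (8 + 3 + 1 + 7 + 6 + 5) / 6 = 30/6 = 5

Step 2 — sample covariance S[i,j] = (1/(n-1)) · Σ_k (x_{k,i} - mean_i) · (x_{k,j} - mean_j), with n-1 = 5.
  S[X_1,X_1] = ((-0.1667)·(-0.1667) + (-1.1667)·(-1.1667) + (1.8333)·(1.8333) + (0.8333)·(0.8333) + (-1.1667)·(-1.1667) + (-0.1667)·(-0.1667)) / 5 = 6.8333/5 = 1.3667
  S[X_1,X_2] = ((-0.1667)·(0) + (-1.1667)·(-1) + (1.8333)·(3) + (0.8333)·(-1) + (-1.1667)·(1) + (-0.1667)·(-2)) / 5 = 5/5 = 1
  S[X_1,X_3] = ((-0.1667)·(3) + (-1.1667)·(-2) + (1.8333)·(-4) + (0.8333)·(2) + (-1.1667)·(1) + (-0.1667)·(0)) / 5 = -5/5 = -1
  S[X_2,X_2] = ((0)·(0) + (-1)·(-1) + (3)·(3) + (-1)·(-1) + (1)·(1) + (-2)·(-2)) / 5 = 16/5 = 3.2
  S[X_2,X_3] = ((0)·(3) + (-1)·(-2) + (3)·(-4) + (-1)·(2) + (1)·(1) + (-2)·(0)) / 5 = -11/5 = -2.2
  S[X_3,X_3] = ((3)·(3) + (-2)·(-2) + (-4)·(-4) + (2)·(2) + (1)·(1) + (0)·(0)) / 5 = 34/5 = 6.8

S is symmetric (S[j,i] = S[i,j]). Assembling:

S = [[1.3667, 1, -1],
 [1, 3.2, -2.2],
 [-1, -2.2, 6.8]]


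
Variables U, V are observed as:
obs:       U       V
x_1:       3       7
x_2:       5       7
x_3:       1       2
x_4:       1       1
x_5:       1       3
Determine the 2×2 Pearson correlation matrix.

Step 1 — column means:
  mean(U) = (3 + 5 + 1 + 1 + 1) / 5 = 11/5 = 2.2
  mean(V) = (7 + 7 + 2 + 1 + 3) / 5 = 20/5 = 4

Step 2 — sample variances and covariances s[i,j] = (1/(n-1)) · Σ_k (x_{k,i} - mean_i) · (x_{k,j} - mean_j), with n-1 = 4:
  s[U,U] = ((0.8)·(0.8) + (2.8)·(2.8) + (-1.2)·(-1.2) + (-1.2)·(-1.2) + (-1.2)·(-1.2)) / 4 = 12.8/4 = 3.2
  s[U,V] = ((0.8)·(3) + (2.8)·(3) + (-1.2)·(-2) + (-1.2)·(-3) + (-1.2)·(-1)) / 4 = 18/4 = 4.5
  s[V,V] = ((3)·(3) + (3)·(3) + (-2)·(-2) + (-3)·(-3) + (-1)·(-1)) / 4 = 32/4 = 8
  Sample standard deviations s_i = √(s[i,i]):
  s(U) = √(3.2) = 1.7889
  s(V) = √(8) = 2.8284

Step 3 — r_{ij} = s_{ij} / (s_i · s_j):
  r[U,U] = 1 (diagonal).
  r[U,V] = 4.5 / (1.7889 · 2.8284) = 4.5 / 5.0596 = 0.8894
  r[V,V] = 1 (diagonal).

R is symmetric with unit diagonal. Assembling:

R = [[1, 0.8894],
 [0.8894, 1]]


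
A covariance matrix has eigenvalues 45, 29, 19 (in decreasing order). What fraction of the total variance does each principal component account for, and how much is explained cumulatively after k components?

Step 1 — total variance = trace(Sigma) = Σ λ_i = 45 + 29 + 19 = 93.

Step 2 — fraction explained by component i = λ_i / Σ λ:
  PC1: 45/93 = 0.4839
  PC2: 29/93 = 0.3118
  PC3: 19/93 = 0.2043

Step 3 — cumulative fraction after k components = (λ_1 + ... + λ_k) / Σ λ:
  k = 1: 45/93 = 0.4839
  k = 2: (45 + 29)/93 = 74/93 = 0.7957
  k = 3: (45 + 29 + 19)/93 = 93/93 = 1

Summary (fraction, with percent):

explained: PC1 0.4839 (48.39%), PC2 0.3118 (31.18%), PC3 0.2043 (20.43%);  cumulative: 0.4839, 0.7957, 1


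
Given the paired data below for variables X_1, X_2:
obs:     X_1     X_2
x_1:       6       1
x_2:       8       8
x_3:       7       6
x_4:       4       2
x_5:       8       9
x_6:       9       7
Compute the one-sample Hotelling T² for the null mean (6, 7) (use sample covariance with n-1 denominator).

Step 1 — sample mean vector:
  mean(X_1) = (6 + 8 + 7 + 4 + 8 + 9) / 6 = 42/6 = 7
  mean(X_2) = (1 + 8 + 6 + 2 + 9 + 7) / 6 = 33/6 = 5.5
  x̄ = (7, 5.5),  deviation x̄ - mu_0 = (7, 5.5) - (6, 7) = (1, -1.5).

Step 2 — sample covariance matrix, S[i,j] = (1/(n-1)) · Σ_k (x_{k,i} - mean_i) · (x_{k,j} - mean_j), divisor n-1 = 5:
  S[X_1,X_1] = ((-1)·(-1) + (1)·(1) + (0)·(0) + (-3)·(-3) + (1)·(1) + (2)·(2)) / 5 = 16/5 = 3.2
  S[X_1,X_2] = ((-1)·(-4.5) + (1)·(2.5) + (0)·(0.5) + (-3)·(-3.5) + (1)·(3.5) + (2)·(1.5)) / 5 = 24/5 = 4.8
  S[X_2,X_2] = ((-4.5)·(-4.5) + (2.5)·(2.5) + (0.5)·(0.5) + (-3.5)·(-3.5) + (3.5)·(3.5) + (1.5)·(1.5)) / 5 = 53.5/5 = 10.7
  S = [[3.2, 4.8],
 [4.8, 10.7]].

Step 3 — invert S. det(S) = 3.2·10.7 - (4.8)² = 11.2.
  S^{-1} = (1/det) · [[d, -b], [-b, a]] = [[0.9554, -0.4286],
 [-0.4286, 0.2857]].

Step 4 — quadratic form (x̄ - mu_0)^T · S^{-1} · (x̄ - mu_0):
  S^{-1} · (x̄ - mu_0) = (1.5982, -0.8571),
  (x̄ - mu_0)^T · [...] = (1)·(1.5982) + (-1.5)·(-0.8571) = 2.8839.

Step 5 — scale by n: T² = 6 · 2.8839 = 17.3036.

T² ≈ 17.3036


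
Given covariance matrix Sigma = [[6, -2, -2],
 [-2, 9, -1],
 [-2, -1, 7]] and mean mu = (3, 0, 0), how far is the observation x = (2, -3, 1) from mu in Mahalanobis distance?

Step 1 — centre the observation: (x - mu) = (-1, -3, 1).

Step 2 — invert Sigma (cofactor / det for 3×3, or solve directly):
  Sigma^{-1} = [[0.2067, 0.0533, 0.0667],
 [0.0533, 0.1267, 0.0333],
 [0.0667, 0.0333, 0.1667]].

Step 3 — form the quadratic (x - mu)^T · Sigma^{-1} · (x - mu):
  Sigma^{-1} · (x - mu) = (-0.3, -0.4, 0).
  (x - mu)^T · [Sigma^{-1} · (x - mu)] = (-1)·(-0.3) + (-3)·(-0.4) + (1)·(0) = 1.5.

Step 4 — take square root: d = √(1.5) ≈ 1.2247.

d(x, mu) = √(1.5) ≈ 1.2247


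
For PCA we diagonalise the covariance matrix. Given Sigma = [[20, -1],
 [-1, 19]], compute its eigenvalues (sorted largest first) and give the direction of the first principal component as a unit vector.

Step 1 — characteristic polynomial of 2×2 Sigma:
  det(Sigma - λI) = λ² - trace · λ + det = 0.
  trace = 20 + 19 = 39, det = 20·19 - (-1)² = 379.
Step 2 — discriminant:
  Δ = trace² - 4·det = 1521 - 1516 = 5.
Step 3 — eigenvalues:
  λ = (trace ± √Δ)/2 = (39 ± 2.2361)/2,
  λ_1 = 20.618,  λ_2 = 18.382.

Step 4 — unit eigenvector for λ_1: solve (Sigma - λ_1 I)v = 0. First row:
  (20 - 20.618)·v_x + (-1)·v_y = 0, i.e. (-0.618)·v_x + (-1)·v_y = 0,
  so v ∝ (b, λ_1 - a) = (-1, 0.618); multiply by -1 so the first entry is positive: u = (1, -0.618).
  ||u|| = √((1)² + (-0.618)²) = √(1.382) ≈ 1.1756,
  v_1 = u/||u|| ≈ (0.8507, -0.5257) (||v_1|| = 1).

λ_1 = 20.618,  λ_2 = 18.382;  v_1 ≈ (0.8507, -0.5257)


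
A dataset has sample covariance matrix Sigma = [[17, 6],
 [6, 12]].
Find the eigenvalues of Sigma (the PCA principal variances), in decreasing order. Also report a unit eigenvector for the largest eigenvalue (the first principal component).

Step 1 — characteristic polynomial of 2×2 Sigma:
  det(Sigma - λI) = λ² - trace · λ + det = 0.
  trace = 17 + 12 = 29, det = 17·12 - (6)² = 168.
Step 2 — discriminant:
  Δ = trace² - 4·det = 841 - 672 = 169.
Step 3 — eigenvalues:
  λ = (trace ± √Δ)/2 = (29 ± 13)/2,
  λ_1 = 21,  λ_2 = 8.

Step 4 — unit eigenvector for λ_1: solve (Sigma - λ_1 I)v = 0. First row:
  (17 - 21)·v_x + (6)·v_y = 0, i.e. (-4)·v_x + (6)·v_y = 0,
  so v ∝ (b, λ_1 - a) = (6, 4) = u.
  ||u|| = √((6)² + (4)²) = √(52) ≈ 7.2111,
  v_1 = u/||u|| ≈ (0.8321, 0.5547) (||v_1|| = 1).

λ_1 = 21,  λ_2 = 8;  v_1 ≈ (0.8321, 0.5547)


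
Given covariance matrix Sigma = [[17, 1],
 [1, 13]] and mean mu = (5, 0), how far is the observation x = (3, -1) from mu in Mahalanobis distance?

Step 1 — centre the observation: (x - mu) = (-2, -1).

Step 2 — invert Sigma. det(Sigma) = 17·13 - (1)² = 220.
  Sigma^{-1} = (1/det) · [[d, -b], [-b, a]] = [[0.0591, -0.0045],
 [-0.0045, 0.0773]].

Step 3 — form the quadratic (x - mu)^T · Sigma^{-1} · (x - mu):
  Sigma^{-1} · (x - mu) = (-0.1136, -0.0682).
  (x - mu)^T · [Sigma^{-1} · (x - mu)] = (-2)·(-0.1136) + (-1)·(-0.0682) = 0.2955.

Step 4 — take square root: d = √(0.2955) ≈ 0.5436.

d(x, mu) = √(0.2955) ≈ 0.5436


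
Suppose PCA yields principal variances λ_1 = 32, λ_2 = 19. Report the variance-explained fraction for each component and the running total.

Step 1 — total variance = trace(Sigma) = Σ λ_i = 32 + 19 = 51.

Step 2 — fraction explained by component i = λ_i / Σ λ:
  PC1: 32/51 = 0.6275
  PC2: 19/51 = 0.3725

Step 3 — cumulative fraction after k components = (λ_1 + ... + λ_k) / Σ λ:
  k = 1: 32/51 = 0.6275
  k = 2: (32 + 19)/51 = 51/51 = 1

Summary (fraction, with percent):

explained: PC1 0.6275 (62.75%), PC2 0.3725 (37.25%);  cumulative: 0.6275, 1


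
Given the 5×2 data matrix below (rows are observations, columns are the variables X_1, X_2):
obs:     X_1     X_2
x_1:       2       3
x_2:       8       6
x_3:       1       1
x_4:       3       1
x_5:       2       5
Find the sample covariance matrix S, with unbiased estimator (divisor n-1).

Step 1 — column means:
  mean(X_1) = (2 + 8 + 1 + 3 + 2) / 5 = 16/5 = 3.2
  mean(X_2) = (3 + 6 + 1 + 1 + 5) / 5 = 16/5 = 3.2

Step 2 — sample covariance S[i,j] = (1/(n-1)) · Σ_k (x_{k,i} - mean_i) · (x_{k,j} - mean_j), with n-1 = 4.
  S[X_1,X_1] = ((-1.2)·(-1.2) + (4.8)·(4.8) + (-2.2)·(-2.2) + (-0.2)·(-0.2) + (-1.2)·(-1.2)) / 4 = 30.8/4 = 7.7
  S[X_1,X_2] = ((-1.2)·(-0.2) + (4.8)·(2.8) + (-2.2)·(-2.2) + (-0.2)·(-2.2) + (-1.2)·(1.8)) / 4 = 16.8/4 = 4.2
  S[X_2,X_2] = ((-0.2)·(-0.2) + (2.8)·(2.8) + (-2.2)·(-2.2) + (-2.2)·(-2.2) + (1.8)·(1.8)) / 4 = 20.8/4 = 5.2

S is symmetric (S[j,i] = S[i,j]). Assembling:

S = [[7.7, 4.2],
 [4.2, 5.2]]


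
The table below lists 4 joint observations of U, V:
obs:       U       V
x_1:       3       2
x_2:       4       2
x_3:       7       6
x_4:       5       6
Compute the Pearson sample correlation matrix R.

Step 1 — column means:
  mean(U) = (3 + 4 + 7 + 5) / 4 = 19/4 = 4.75
  mean(V) = (2 + 2 + 6 + 6) / 4 = 16/4 = 4

Step 2 — sample variances and covariances s[i,j] = (1/(n-1)) · Σ_k (x_{k,i} - mean_i) · (x_{k,j} - mean_j), with n-1 = 3:
  s[U,U] = ((-1.75)·(-1.75) + (-0.75)·(-0.75) + (2.25)·(2.25) + (0.25)·(0.25)) / 3 = 8.75/3 = 2.9167
  s[U,V] = ((-1.75)·(-2) + (-0.75)·(-2) + (2.25)·(2) + (0.25)·(2)) / 3 = 10/3 = 3.3333
  s[V,V] = ((-2)·(-2) + (-2)·(-2) + (2)·(2) + (2)·(2)) / 3 = 16/3 = 5.3333
  Sample standard deviations s_i = √(s[i,i]):
  s(U) = √(2.9167) = 1.7078
  s(V) = √(5.3333) = 2.3094

Step 3 — r_{ij} = s_{ij} / (s_i · s_j):
  r[U,U] = 1 (diagonal).
  r[U,V] = 3.3333 / (1.7078 · 2.3094) = 3.3333 / 3.9441 = 0.8452
  r[V,V] = 1 (diagonal).

R is symmetric with unit diagonal. Assembling:

R = [[1, 0.8452],
 [0.8452, 1]]


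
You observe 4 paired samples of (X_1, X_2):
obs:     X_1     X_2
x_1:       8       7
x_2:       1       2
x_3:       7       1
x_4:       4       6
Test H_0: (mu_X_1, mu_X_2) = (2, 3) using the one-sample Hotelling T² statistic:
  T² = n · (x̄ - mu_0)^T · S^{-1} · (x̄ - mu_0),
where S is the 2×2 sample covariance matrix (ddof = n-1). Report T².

Step 1 — sample mean vector:
  mean(X_1) = (8 + 1 + 7 + 4) / 4 = 20/4 = 5
  mean(X_2) = (7 + 2 + 1 + 6) / 4 = 16/4 = 4
  x̄ = (5, 4),  deviation x̄ - mu_0 = (5, 4) - (2, 3) = (3, 1).

Step 2 — sample covariance matrix, S[i,j] = (1/(n-1)) · Σ_k (x_{k,i} - mean_i) · (x_{k,j} - mean_j), divisor n-1 = 3:
  S[X_1,X_1] = ((3)·(3) + (-4)·(-4) + (2)·(2) + (-1)·(-1)) / 3 = 30/3 = 10
  S[X_1,X_2] = ((3)·(3) + (-4)·(-2) + (2)·(-3) + (-1)·(2)) / 3 = 9/3 = 3
  S[X_2,X_2] = ((3)·(3) + (-2)·(-2) + (-3)·(-3) + (2)·(2)) / 3 = 26/3 = 8.6667
  S = [[10, 3],
 [3, 8.6667]].

Step 3 — invert S. det(S) = 10·8.6667 - (3)² = 77.6667.
  S^{-1} = (1/det) · [[d, -b], [-b, a]] = [[0.1116, -0.0386],
 [-0.0386, 0.1288]].

Step 4 — quadratic form (x̄ - mu_0)^T · S^{-1} · (x̄ - mu_0):
  S^{-1} · (x̄ - mu_0) = (0.2961, 0.0129),
  (x̄ - mu_0)^T · [...] = (3)·(0.2961) + (1)·(0.0129) = 0.9013.

Step 5 — scale by n: T² = 4 · 0.9013 = 3.6052.

T² ≈ 3.6052


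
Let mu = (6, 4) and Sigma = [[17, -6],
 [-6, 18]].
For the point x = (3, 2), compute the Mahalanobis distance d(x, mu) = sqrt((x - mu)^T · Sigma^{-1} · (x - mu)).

Step 1 — centre the observation: (x - mu) = (-3, -2).

Step 2 — invert Sigma. det(Sigma) = 17·18 - (-6)² = 270.
  Sigma^{-1} = (1/det) · [[d, -b], [-b, a]] = [[0.0667, 0.0222],
 [0.0222, 0.063]].

Step 3 — form the quadratic (x - mu)^T · Sigma^{-1} · (x - mu):
  Sigma^{-1} · (x - mu) = (-0.2444, -0.1926).
  (x - mu)^T · [Sigma^{-1} · (x - mu)] = (-3)·(-0.2444) + (-2)·(-0.1926) = 1.1185.

Step 4 — take square root: d = √(1.1185) ≈ 1.0576.

d(x, mu) = √(1.1185) ≈ 1.0576


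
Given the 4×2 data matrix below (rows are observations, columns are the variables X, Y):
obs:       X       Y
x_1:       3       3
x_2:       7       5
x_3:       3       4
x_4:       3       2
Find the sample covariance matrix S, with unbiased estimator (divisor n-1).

Step 1 — column means:
  mean(X) = (3 + 7 + 3 + 3) / 4 = 16/4 = 4
  mean(Y) = (3 + 5 + 4 + 2) / 4 = 14/4 = 3.5

Step 2 — sample covariance S[i,j] = (1/(n-1)) · Σ_k (x_{k,i} - mean_i) · (x_{k,j} - mean_j), with n-1 = 3.
  S[X,X] = ((-1)·(-1) + (3)·(3) + (-1)·(-1) + (-1)·(-1)) / 3 = 12/3 = 4
  S[X,Y] = ((-1)·(-0.5) + (3)·(1.5) + (-1)·(0.5) + (-1)·(-1.5)) / 3 = 6/3 = 2
  S[Y,Y] = ((-0.5)·(-0.5) + (1.5)·(1.5) + (0.5)·(0.5) + (-1.5)·(-1.5)) / 3 = 5/3 = 1.6667

S is symmetric (S[j,i] = S[i,j]). Assembling:

S = [[4, 2],
 [2, 1.6667]]


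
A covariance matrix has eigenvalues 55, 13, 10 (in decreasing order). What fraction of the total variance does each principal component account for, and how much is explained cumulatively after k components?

Step 1 — total variance = trace(Sigma) = Σ λ_i = 55 + 13 + 10 = 78.

Step 2 — fraction explained by component i = λ_i / Σ λ:
  PC1: 55/78 = 0.7051
  PC2: 13/78 = 0.1667
  PC3: 10/78 = 0.1282

Step 3 — cumulative fraction after k components = (λ_1 + ... + λ_k) / Σ λ:
  k = 1: 55/78 = 0.7051
  k = 2: (55 + 13)/78 = 68/78 = 0.8718
  k = 3: (55 + 13 + 10)/78 = 78/78 = 1

Summary (fraction, with percent):

explained: PC1 0.7051 (70.51%), PC2 0.1667 (16.67%), PC3 0.1282 (12.82%);  cumulative: 0.7051, 0.8718, 1


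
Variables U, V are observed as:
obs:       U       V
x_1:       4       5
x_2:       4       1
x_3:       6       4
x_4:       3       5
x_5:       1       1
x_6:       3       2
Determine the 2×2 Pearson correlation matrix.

Step 1 — column means:
  mean(U) = (4 + 4 + 6 + 3 + 1 + 3) / 6 = 21/6 = 3.5
  mean(V) = (5 + 1 + 4 + 5 + 1 + 2) / 6 = 18/6 = 3

Step 2 — sample variances and covariances s[i,j] = (1/(n-1)) · Σ_k (x_{k,i} - mean_i) · (x_{k,j} - mean_j), with n-1 = 5:
  s[U,U] = ((0.5)·(0.5) + (0.5)·(0.5) + (2.5)·(2.5) + (-0.5)·(-0.5) + (-2.5)·(-2.5) + (-0.5)·(-0.5)) / 5 = 13.5/5 = 2.7
  s[U,V] = ((0.5)·(2) + (0.5)·(-2) + (2.5)·(1) + (-0.5)·(2) + (-2.5)·(-2) + (-0.5)·(-1)) / 5 = 7/5 = 1.4
  s[V,V] = ((2)·(2) + (-2)·(-2) + (1)·(1) + (2)·(2) + (-2)·(-2) + (-1)·(-1)) / 5 = 18/5 = 3.6
  Sample standard deviations s_i = √(s[i,i]):
  s(U) = √(2.7) = 1.6432
  s(V) = √(3.6) = 1.8974

Step 3 — r_{ij} = s_{ij} / (s_i · s_j):
  r[U,U] = 1 (diagonal).
  r[U,V] = 1.4 / (1.6432 · 1.8974) = 1.4 / 3.1177 = 0.4491
  r[V,V] = 1 (diagonal).

R is symmetric with unit diagonal. Assembling:

R = [[1, 0.4491],
 [0.4491, 1]]


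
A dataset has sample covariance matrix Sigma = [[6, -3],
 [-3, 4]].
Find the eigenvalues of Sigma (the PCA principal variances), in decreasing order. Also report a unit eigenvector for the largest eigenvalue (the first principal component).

Step 1 — characteristic polynomial of 2×2 Sigma:
  det(Sigma - λI) = λ² - trace · λ + det = 0.
  trace = 6 + 4 = 10, det = 6·4 - (-3)² = 15.
Step 2 — discriminant:
  Δ = trace² - 4·det = 100 - 60 = 40.
Step 3 — eigenvalues:
  λ = (trace ± √Δ)/2 = (10 ± 6.3246)/2,
  λ_1 = 8.1623,  λ_2 = 1.8377.

Step 4 — unit eigenvector for λ_1: solve (Sigma - λ_1 I)v = 0. First row:
  (6 - 8.1623)·v_x + (-3)·v_y = 0, i.e. (-2.1623)·v_x + (-3)·v_y = 0,
  so v ∝ (b, λ_1 - a) = (-3, 2.1623); multiply by -1 so the first entry is positive: u = (3, -2.1623).
  ||u|| = √((3)² + (-2.1623)²) = √(13.6754) ≈ 3.698,
  v_1 = u/||u|| ≈ (0.8112, -0.5847) (||v_1|| = 1).

λ_1 = 8.1623,  λ_2 = 1.8377;  v_1 ≈ (0.8112, -0.5847)


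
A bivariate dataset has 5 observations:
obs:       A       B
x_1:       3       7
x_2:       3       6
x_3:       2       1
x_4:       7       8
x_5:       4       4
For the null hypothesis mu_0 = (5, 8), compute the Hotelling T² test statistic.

Step 1 — sample mean vector:
  mean(A) = (3 + 3 + 2 + 7 + 4) / 5 = 19/5 = 3.8
  mean(B) = (7 + 6 + 1 + 8 + 4) / 5 = 26/5 = 5.2
  x̄ = (3.8, 5.2),  deviation x̄ - mu_0 = (3.8, 5.2) - (5, 8) = (-1.2, -2.8).

Step 2 — sample covariance matrix, S[i,j] = (1/(n-1)) · Σ_k (x_{k,i} - mean_i) · (x_{k,j} - mean_j), divisor n-1 = 4:
  S[A,A] = ((-0.8)·(-0.8) + (-0.8)·(-0.8) + (-1.8)·(-1.8) + (3.2)·(3.2) + (0.2)·(0.2)) / 4 = 14.8/4 = 3.7
  S[A,B] = ((-0.8)·(1.8) + (-0.8)·(0.8) + (-1.8)·(-4.2) + (3.2)·(2.8) + (0.2)·(-1.2)) / 4 = 14.2/4 = 3.55
  S[B,B] = ((1.8)·(1.8) + (0.8)·(0.8) + (-4.2)·(-4.2) + (2.8)·(2.8) + (-1.2)·(-1.2)) / 4 = 30.8/4 = 7.7
  S = [[3.7, 3.55],
 [3.55, 7.7]].

Step 3 — invert S. det(S) = 3.7·7.7 - (3.55)² = 15.8875.
  S^{-1} = (1/det) · [[d, -b], [-b, a]] = [[0.4847, -0.2234],
 [-0.2234, 0.2329]].

Step 4 — quadratic form (x̄ - mu_0)^T · S^{-1} · (x̄ - mu_0):
  S^{-1} · (x̄ - mu_0) = (0.0441, -0.3839),
  (x̄ - mu_0)^T · [...] = (-1.2)·(0.0441) + (-2.8)·(-0.3839) = 1.0222.

Step 5 — scale by n: T² = 5 · 1.0222 = 5.1109.

T² ≈ 5.1109


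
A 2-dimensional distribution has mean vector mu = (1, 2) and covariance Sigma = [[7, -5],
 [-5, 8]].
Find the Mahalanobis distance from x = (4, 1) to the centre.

Step 1 — centre the observation: (x - mu) = (3, -1).

Step 2 — invert Sigma. det(Sigma) = 7·8 - (-5)² = 31.
  Sigma^{-1} = (1/det) · [[d, -b], [-b, a]] = [[0.2581, 0.1613],
 [0.1613, 0.2258]].

Step 3 — form the quadratic (x - mu)^T · Sigma^{-1} · (x - mu):
  Sigma^{-1} · (x - mu) = (0.6129, 0.2581).
  (x - mu)^T · [Sigma^{-1} · (x - mu)] = (3)·(0.6129) + (-1)·(0.2581) = 1.5806.

Step 4 — take square root: d = √(1.5806) ≈ 1.2572.

d(x, mu) = √(1.5806) ≈ 1.2572


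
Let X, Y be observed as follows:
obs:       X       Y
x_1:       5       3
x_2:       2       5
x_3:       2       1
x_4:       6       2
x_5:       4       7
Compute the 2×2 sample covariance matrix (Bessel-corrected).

Step 1 — column means:
  mean(X) = (5 + 2 + 2 + 6 + 4) / 5 = 19/5 = 3.8
  mean(Y) = (3 + 5 + 1 + 2 + 7) / 5 = 18/5 = 3.6

Step 2 — sample covariance S[i,j] = (1/(n-1)) · Σ_k (x_{k,i} - mean_i) · (x_{k,j} - mean_j), with n-1 = 4.
  S[X,X] = ((1.2)·(1.2) + (-1.8)·(-1.8) + (-1.8)·(-1.8) + (2.2)·(2.2) + (0.2)·(0.2)) / 4 = 12.8/4 = 3.2
  S[X,Y] = ((1.2)·(-0.6) + (-1.8)·(1.4) + (-1.8)·(-2.6) + (2.2)·(-1.6) + (0.2)·(3.4)) / 4 = -1.4/4 = -0.35
  S[Y,Y] = ((-0.6)·(-0.6) + (1.4)·(1.4) + (-2.6)·(-2.6) + (-1.6)·(-1.6) + (3.4)·(3.4)) / 4 = 23.2/4 = 5.8

S is symmetric (S[j,i] = S[i,j]). Assembling:

S = [[3.2, -0.35],
 [-0.35, 5.8]]


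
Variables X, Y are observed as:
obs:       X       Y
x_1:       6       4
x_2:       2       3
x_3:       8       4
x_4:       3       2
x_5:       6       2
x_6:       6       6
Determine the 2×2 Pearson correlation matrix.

Step 1 — column means:
  mean(X) = (6 + 2 + 8 + 3 + 6 + 6) / 6 = 31/6 = 5.1667
  mean(Y) = (4 + 3 + 4 + 2 + 2 + 6) / 6 = 21/6 = 3.5

Step 2 — sample variances and covariances s[i,j] = (1/(n-1)) · Σ_k (x_{k,i} - mean_i) · (x_{k,j} - mean_j), with n-1 = 5:
  s[X,X] = ((0.8333)·(0.8333) + (-3.1667)·(-3.1667) + (2.8333)·(2.8333) + (-2.1667)·(-2.1667) + (0.8333)·(0.8333) + (0.8333)·(0.8333)) / 5 = 24.8333/5 = 4.9667
  s[X,Y] = ((0.8333)·(0.5) + (-3.1667)·(-0.5) + (2.8333)·(0.5) + (-2.1667)·(-1.5) + (0.8333)·(-1.5) + (0.8333)·(2.5)) / 5 = 7.5/5 = 1.5
  s[Y,Y] = ((0.5)·(0.5) + (-0.5)·(-0.5) + (0.5)·(0.5) + (-1.5)·(-1.5) + (-1.5)·(-1.5) + (2.5)·(2.5)) / 5 = 11.5/5 = 2.3
  Sample standard deviations s_i = √(s[i,i]):
  s(X) = √(4.9667) = 2.2286
  s(Y) = √(2.3) = 1.5166

Step 3 — r_{ij} = s_{ij} / (s_i · s_j):
  r[X,X] = 1 (diagonal).
  r[X,Y] = 1.5 / (2.2286 · 1.5166) = 1.5 / 3.3798 = 0.4438
  r[Y,Y] = 1 (diagonal).

R is symmetric with unit diagonal. Assembling:

R = [[1, 0.4438],
 [0.4438, 1]]


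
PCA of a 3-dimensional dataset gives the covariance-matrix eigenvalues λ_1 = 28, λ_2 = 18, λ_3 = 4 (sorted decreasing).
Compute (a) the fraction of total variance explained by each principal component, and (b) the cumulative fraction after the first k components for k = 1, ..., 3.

Step 1 — total variance = trace(Sigma) = Σ λ_i = 28 + 18 + 4 = 50.

Step 2 — fraction explained by component i = λ_i / Σ λ:
  PC1: 28/50 = 0.56
  PC2: 18/50 = 0.36
  PC3: 4/50 = 0.08

Step 3 — cumulative fraction after k components = (λ_1 + ... + λ_k) / Σ λ:
  k = 1: 28/50 = 0.56
  k = 2: (28 + 18)/50 = 46/50 = 0.92
  k = 3: (28 + 18 + 4)/50 = 50/50 = 1

Summary (fraction, with percent):

explained: PC1 0.56 (56%), PC2 0.36 (36%), PC3 0.08 (8%);  cumulative: 0.56, 0.92, 1


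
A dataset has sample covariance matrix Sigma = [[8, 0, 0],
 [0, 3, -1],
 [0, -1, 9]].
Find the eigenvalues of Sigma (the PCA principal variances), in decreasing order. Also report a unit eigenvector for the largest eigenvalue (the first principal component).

Step 1 — characteristic polynomial p(λ) = det(λI - Sigma) = λ³ - tr·λ² + c_1·λ - det, where tr = trace, c_1 = sum of the principal 2×2 minors, det = det(Sigma):
  tr = 8 + 3 + 9 = 20,
  c_1 = (8·3 - (0)²) + (8·9 - (0)²) + (3·9 - (-1)²) = 24 + 72 + 26 = 122,
  det = 8·(3·9 - (-1)²) - (0)·((0)·9 - (-1)·(0)) + (0)·((0)·(-1) - 3·(0)) = 8·(26) - (0)·(0) + (0)·(0) = 208.
  So p(λ) = λ³ - 20λ² + 122λ - 208.
Step 2 — look for an integer root (rational root theorem: any rational root is an integer divisor of 208). Testing λ = 8:
  p(8) = 512 - 1280 + 976 - 208 = 0  ✓
  Dividing out (λ - 8): p(λ) = (λ - 8)(λ² - 12λ + 26).
Step 3 — remaining eigenvalues from the quadratic λ² - 12λ + 26 = 0:
  Δ = 12² - 4·26 = 144 - 104 = 40,  λ = (12 ± √40)/2 = (12 ± 6.3246)/2 ≈ 9.1623 or 2.8377.
  Sorted: λ_1 = 9.1623,  λ_2 = 8,  λ_3 = 2.8377  (check: sum = 20 = tr ✓).

Step 4 — unit eigenvector for λ_1 ≈ 9.1623: v spans the null space of (Sigma - λ_1 I), whose rows are
  r_1 = (-1.1623, 0, 0),  r_2 = (0, -6.1623, -1),  r_3 = (0, -1, -0.1623).
  v is orthogonal to every row, so take v ∝ r_1 × r_2 = ((0)·(-1) - (0)·(-6.1623), (0)·(0) - (-1.1623)·(-1), (-1.1623)·(-6.1623) - (0)·(0)) ≈ (0, -1.1623, 7.1623).
  Rescale (multiply by -1 so the first nonzero entry is positive): u = (0, 1.1623, -7.1623).
  ||u|| = √((0)² + (1.1623)² + (-7.1623)²) = √(52.6491) ≈ 7.256,  v_1 = u/||u|| ≈ (0, 0.1602, -0.9871) (||v_1|| = 1).

λ_1 = 9.1623,  λ_2 = 8,  λ_3 = 2.8377;  v_1 ≈ (0, 0.1602, -0.9871)
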